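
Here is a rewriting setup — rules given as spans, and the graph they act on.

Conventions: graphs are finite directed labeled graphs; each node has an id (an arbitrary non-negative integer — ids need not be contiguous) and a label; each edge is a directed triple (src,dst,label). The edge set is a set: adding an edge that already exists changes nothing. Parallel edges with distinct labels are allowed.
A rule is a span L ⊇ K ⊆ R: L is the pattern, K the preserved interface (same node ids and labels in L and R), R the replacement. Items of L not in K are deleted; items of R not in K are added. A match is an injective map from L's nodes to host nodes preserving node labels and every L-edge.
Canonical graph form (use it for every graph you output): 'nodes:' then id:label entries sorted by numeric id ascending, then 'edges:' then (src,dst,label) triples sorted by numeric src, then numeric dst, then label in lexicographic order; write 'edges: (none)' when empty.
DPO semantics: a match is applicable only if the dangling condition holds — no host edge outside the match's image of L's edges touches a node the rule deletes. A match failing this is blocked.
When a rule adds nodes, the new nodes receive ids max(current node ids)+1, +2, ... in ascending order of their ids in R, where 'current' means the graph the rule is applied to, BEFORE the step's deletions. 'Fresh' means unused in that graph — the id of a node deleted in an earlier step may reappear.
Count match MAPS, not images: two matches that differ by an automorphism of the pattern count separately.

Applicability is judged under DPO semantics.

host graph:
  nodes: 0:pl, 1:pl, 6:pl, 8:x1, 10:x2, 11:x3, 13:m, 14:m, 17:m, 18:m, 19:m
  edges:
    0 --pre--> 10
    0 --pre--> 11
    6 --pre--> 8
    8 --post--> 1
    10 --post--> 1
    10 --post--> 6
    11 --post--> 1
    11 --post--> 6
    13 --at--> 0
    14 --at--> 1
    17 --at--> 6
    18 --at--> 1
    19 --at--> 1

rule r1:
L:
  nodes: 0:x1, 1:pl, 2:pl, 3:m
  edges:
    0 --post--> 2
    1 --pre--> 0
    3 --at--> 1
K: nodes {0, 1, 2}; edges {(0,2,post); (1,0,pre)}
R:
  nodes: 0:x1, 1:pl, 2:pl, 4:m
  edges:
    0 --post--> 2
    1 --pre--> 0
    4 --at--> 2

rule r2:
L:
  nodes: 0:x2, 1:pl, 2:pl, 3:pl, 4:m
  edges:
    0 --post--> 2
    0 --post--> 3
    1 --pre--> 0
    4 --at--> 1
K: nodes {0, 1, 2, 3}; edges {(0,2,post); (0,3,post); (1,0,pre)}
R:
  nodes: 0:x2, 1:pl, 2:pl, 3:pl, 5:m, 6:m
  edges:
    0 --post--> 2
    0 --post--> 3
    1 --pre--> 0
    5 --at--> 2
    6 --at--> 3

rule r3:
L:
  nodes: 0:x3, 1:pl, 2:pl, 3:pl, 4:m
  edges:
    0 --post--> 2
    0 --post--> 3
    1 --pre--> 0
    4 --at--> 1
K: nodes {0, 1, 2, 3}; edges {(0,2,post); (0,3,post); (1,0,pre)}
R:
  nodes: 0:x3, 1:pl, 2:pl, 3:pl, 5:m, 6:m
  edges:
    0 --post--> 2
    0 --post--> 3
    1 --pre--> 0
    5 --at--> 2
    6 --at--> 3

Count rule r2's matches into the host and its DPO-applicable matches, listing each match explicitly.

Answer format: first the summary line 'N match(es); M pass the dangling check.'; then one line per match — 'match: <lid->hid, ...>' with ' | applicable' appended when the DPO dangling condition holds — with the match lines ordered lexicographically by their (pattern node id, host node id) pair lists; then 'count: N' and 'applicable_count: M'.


2 match(es); 2 pass the dangling check.
match: 0->10, 1->0, 2->1, 3->6, 4->13 | applicable
match: 0->10, 1->0, 2->6, 3->1, 4->13 | applicable
count: 2
applicable_count: 2


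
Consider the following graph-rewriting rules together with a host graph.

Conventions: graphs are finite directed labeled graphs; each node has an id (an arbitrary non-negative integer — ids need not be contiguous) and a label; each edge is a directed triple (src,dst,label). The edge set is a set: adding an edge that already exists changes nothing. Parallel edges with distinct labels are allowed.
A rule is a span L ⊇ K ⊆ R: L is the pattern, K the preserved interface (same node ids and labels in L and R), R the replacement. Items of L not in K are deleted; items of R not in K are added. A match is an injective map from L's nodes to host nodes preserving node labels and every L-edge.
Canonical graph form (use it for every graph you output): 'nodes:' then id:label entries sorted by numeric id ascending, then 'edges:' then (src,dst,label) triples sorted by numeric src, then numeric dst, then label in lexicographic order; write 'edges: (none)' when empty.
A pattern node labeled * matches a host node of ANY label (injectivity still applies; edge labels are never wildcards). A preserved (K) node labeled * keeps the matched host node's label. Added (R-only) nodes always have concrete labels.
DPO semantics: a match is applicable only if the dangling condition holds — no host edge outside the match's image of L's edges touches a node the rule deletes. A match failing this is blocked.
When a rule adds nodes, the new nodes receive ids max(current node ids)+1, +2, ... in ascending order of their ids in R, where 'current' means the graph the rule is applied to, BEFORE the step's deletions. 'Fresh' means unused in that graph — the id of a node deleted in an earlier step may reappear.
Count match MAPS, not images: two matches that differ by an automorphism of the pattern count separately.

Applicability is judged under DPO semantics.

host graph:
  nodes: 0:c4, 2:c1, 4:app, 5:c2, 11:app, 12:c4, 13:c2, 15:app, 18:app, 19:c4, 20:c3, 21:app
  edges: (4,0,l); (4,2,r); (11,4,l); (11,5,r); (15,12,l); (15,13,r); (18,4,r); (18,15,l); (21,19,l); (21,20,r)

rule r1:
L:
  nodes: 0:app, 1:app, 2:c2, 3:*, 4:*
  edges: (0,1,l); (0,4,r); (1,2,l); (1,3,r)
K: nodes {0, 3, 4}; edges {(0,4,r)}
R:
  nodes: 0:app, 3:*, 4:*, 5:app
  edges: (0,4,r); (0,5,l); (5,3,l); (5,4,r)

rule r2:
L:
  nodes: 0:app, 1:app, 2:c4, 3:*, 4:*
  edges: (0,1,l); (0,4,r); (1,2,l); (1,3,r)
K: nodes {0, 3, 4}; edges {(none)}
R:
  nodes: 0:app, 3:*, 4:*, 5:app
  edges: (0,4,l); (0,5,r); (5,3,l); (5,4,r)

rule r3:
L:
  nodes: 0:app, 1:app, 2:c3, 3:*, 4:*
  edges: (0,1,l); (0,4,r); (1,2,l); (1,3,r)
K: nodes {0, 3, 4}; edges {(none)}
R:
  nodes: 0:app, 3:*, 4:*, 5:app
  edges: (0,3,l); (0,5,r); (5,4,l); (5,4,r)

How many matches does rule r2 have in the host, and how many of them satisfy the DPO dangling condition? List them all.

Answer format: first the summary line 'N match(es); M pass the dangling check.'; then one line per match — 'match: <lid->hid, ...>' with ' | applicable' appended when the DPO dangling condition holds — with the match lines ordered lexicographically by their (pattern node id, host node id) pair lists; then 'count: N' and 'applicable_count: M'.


2 match(es); 1 pass the dangling check.
match: 0->11, 1->4, 2->0, 3->2, 4->5
match: 0->18, 1->15, 2->12, 3->13, 4->4 | applicable
count: 2
applicable_count: 1


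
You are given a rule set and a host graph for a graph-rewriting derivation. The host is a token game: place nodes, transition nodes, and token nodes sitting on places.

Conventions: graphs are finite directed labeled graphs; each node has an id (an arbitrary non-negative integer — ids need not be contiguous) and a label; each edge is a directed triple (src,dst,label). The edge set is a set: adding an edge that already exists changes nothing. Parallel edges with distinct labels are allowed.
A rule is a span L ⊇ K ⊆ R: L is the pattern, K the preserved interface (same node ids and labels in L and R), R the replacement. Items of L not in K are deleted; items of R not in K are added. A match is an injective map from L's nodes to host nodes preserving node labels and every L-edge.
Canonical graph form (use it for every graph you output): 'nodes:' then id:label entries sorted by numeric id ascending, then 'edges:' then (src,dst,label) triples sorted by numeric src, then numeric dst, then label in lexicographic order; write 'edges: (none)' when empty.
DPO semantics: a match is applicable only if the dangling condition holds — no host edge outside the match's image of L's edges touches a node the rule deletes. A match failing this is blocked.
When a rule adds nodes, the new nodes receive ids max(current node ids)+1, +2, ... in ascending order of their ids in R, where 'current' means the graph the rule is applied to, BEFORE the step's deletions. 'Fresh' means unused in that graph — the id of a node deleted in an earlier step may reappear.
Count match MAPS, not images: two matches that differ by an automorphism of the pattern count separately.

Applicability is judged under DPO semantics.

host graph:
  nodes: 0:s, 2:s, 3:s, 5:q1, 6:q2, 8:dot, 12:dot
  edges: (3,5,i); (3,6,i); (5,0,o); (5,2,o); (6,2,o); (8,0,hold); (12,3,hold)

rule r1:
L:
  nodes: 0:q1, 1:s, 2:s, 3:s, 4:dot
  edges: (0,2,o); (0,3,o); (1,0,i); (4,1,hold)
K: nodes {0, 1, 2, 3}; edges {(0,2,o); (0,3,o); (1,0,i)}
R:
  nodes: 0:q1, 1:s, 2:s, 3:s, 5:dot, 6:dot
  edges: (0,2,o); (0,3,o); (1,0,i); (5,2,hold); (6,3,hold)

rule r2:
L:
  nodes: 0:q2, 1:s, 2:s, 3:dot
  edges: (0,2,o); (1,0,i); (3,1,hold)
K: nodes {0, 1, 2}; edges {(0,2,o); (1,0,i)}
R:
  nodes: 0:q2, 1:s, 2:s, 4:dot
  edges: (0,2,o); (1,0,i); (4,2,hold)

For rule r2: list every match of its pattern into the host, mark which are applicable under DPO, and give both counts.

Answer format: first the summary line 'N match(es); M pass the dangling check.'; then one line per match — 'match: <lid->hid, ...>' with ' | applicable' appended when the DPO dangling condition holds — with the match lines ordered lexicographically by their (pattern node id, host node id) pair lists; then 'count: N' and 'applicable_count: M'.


1 match(es); 1 pass the dangling check.
match: 0->6, 1->3, 2->2, 3->12 | applicable
count: 1
applicable_count: 1


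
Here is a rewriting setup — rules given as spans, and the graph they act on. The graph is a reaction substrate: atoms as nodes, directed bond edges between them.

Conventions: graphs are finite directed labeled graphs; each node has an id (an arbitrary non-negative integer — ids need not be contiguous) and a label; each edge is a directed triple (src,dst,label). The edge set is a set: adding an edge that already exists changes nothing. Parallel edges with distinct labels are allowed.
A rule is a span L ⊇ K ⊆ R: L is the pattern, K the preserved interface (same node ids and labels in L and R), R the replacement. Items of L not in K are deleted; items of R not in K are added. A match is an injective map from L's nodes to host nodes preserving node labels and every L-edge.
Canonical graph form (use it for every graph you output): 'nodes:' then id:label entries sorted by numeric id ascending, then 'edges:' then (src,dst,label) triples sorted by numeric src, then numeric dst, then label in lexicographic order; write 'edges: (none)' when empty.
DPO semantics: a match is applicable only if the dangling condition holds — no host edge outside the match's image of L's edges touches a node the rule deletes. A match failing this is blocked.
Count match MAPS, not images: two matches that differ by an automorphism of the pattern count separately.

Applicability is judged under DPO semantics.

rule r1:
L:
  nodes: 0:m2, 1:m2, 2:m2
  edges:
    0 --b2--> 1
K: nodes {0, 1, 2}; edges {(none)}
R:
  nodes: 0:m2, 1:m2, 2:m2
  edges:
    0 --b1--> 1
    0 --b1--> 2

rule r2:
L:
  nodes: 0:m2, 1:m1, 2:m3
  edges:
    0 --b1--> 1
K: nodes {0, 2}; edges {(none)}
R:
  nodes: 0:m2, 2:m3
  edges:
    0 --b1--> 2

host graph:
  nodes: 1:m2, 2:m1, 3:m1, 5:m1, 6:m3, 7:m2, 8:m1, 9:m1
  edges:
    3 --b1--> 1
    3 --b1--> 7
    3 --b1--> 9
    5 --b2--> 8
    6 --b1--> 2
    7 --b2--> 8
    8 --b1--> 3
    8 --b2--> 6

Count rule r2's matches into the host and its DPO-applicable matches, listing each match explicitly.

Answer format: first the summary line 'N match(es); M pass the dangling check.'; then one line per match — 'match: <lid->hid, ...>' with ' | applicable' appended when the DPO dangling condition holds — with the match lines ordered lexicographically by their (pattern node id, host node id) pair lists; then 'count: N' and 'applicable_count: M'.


0 match(es); 0 pass the dangling check.
count: 0
applicable_count: 0


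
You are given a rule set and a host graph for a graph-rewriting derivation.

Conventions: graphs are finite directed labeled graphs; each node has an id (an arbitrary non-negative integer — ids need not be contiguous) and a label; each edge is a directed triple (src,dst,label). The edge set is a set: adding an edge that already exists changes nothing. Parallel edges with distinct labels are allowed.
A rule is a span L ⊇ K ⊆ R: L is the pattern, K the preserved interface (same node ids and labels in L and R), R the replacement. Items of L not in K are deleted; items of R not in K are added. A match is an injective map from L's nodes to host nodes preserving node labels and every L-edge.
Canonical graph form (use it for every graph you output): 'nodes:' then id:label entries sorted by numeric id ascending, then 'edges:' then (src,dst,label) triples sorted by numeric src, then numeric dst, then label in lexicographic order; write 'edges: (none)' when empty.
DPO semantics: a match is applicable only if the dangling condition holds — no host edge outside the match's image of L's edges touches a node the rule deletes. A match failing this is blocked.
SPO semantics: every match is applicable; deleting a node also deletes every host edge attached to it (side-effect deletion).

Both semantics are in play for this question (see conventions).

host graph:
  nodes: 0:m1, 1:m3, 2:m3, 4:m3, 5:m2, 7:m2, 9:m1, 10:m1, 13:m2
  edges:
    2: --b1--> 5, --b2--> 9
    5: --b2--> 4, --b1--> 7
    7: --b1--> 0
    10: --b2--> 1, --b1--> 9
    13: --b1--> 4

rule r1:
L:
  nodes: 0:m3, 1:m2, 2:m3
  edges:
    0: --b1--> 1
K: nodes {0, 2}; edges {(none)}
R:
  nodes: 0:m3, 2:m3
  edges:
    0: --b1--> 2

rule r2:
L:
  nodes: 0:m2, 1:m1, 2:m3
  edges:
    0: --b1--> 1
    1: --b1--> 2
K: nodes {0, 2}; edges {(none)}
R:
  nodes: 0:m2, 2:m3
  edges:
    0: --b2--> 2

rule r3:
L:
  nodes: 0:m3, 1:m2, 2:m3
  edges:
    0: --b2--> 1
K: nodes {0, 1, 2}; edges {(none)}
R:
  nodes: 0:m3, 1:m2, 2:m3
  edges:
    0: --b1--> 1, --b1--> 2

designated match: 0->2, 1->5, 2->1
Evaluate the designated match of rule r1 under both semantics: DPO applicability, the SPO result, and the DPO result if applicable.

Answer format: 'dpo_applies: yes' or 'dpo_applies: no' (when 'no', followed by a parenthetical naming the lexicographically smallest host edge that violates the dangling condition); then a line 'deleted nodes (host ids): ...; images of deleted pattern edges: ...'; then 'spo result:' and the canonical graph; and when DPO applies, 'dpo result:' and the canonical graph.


dpo_applies: no
(the rule deletes node 5, which keeps host edge (5,4,b2) outside the match image — the dangling condition fails, DPO blocks; SPO proceeds and side-deletes such edges)
deleted nodes (host ids): 5; images of deleted pattern edges: (2,5,b1)
spo result:
nodes: 0:m1, 1:m3, 2:m3, 4:m3, 7:m2, 9:m1, 10:m1, 13:m2
edges: (2,1,b1); (2,9,b2); (7,0,b1); (10,1,b2); (10,9,b1); (13,4,b1)


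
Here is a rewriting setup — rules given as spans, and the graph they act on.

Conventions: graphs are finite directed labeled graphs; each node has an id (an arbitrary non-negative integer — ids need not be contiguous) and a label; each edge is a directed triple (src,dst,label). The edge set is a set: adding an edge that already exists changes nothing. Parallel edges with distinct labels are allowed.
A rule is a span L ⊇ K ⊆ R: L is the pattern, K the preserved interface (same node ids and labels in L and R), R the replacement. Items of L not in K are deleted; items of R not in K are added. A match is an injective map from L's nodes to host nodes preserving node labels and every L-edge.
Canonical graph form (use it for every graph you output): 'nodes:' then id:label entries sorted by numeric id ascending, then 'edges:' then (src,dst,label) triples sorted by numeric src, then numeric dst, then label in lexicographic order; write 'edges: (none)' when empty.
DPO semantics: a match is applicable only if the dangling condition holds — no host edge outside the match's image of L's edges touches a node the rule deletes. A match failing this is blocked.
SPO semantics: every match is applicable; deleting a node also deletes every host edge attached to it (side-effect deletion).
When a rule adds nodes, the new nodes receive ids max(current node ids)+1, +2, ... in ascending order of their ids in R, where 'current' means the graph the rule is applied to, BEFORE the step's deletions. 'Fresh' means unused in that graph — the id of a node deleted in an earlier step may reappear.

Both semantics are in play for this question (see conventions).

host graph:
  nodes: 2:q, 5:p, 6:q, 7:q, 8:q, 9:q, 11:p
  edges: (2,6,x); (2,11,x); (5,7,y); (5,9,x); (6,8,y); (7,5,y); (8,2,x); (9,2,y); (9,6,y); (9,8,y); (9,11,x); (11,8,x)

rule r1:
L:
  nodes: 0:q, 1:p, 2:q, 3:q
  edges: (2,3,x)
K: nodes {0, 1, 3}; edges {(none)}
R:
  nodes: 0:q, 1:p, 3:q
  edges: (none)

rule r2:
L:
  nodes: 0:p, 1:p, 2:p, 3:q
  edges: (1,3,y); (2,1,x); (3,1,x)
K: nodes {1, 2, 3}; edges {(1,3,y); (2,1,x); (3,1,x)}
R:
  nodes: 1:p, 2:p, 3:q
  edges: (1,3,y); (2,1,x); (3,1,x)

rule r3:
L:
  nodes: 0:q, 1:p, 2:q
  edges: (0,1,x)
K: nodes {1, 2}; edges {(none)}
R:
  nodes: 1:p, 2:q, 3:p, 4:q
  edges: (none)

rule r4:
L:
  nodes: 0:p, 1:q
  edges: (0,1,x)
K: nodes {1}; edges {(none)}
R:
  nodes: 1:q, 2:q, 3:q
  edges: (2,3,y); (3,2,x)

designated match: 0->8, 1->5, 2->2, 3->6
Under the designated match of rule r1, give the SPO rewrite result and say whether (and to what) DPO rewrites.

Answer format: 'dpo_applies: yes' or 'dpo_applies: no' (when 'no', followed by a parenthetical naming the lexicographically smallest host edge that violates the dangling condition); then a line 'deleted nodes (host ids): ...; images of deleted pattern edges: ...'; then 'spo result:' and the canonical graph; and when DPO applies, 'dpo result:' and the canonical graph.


dpo_applies: no
(the rule deletes node 2, which keeps host edge (2,11,x) outside the match image — the dangling condition fails, DPO blocks; SPO proceeds and side-deletes such edges)
deleted nodes (host ids): 2; images of deleted pattern edges: (2,6,x)
spo result:
nodes: 5:p, 6:q, 7:q, 8:q, 9:q, 11:p
edges: (5,7,y); (5,9,x); (6,8,y); (7,5,y); (9,6,y); (9,8,y); (9,11,x); (11,8,x)


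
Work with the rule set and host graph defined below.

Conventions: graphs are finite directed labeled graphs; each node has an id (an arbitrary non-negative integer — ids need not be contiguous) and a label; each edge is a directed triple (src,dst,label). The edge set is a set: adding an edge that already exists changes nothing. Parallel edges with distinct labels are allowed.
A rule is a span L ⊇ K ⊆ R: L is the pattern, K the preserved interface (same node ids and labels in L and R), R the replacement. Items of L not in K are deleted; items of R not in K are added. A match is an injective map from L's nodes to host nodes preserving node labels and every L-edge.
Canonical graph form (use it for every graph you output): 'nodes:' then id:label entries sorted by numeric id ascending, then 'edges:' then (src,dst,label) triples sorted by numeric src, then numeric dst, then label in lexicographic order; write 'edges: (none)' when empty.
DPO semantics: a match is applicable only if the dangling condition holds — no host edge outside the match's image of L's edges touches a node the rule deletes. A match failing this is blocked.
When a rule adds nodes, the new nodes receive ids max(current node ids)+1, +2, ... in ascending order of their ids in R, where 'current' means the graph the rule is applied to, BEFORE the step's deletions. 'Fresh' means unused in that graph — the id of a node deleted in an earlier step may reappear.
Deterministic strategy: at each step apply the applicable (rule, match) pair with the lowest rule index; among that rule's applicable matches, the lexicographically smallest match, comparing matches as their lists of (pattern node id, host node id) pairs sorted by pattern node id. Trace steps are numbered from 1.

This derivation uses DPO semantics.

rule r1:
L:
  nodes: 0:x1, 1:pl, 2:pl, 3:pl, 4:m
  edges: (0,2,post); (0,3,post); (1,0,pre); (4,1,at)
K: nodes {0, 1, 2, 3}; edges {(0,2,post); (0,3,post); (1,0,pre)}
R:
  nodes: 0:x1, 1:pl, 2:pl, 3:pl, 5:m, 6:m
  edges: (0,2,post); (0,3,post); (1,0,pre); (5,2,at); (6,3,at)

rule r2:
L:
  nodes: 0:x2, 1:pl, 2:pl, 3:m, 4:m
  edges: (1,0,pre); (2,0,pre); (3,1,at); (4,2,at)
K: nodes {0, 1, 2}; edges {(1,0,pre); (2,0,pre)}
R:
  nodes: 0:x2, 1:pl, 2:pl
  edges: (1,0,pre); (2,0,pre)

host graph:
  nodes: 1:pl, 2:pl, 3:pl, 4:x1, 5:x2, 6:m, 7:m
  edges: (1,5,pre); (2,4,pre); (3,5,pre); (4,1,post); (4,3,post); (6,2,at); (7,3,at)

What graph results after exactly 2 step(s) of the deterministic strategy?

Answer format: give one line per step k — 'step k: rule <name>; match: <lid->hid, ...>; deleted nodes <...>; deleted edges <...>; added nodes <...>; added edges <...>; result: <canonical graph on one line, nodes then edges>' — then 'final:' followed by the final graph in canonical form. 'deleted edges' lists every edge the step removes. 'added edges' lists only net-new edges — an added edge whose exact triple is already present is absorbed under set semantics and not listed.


step 1: rule r1; match: 0->4, 1->2, 2->1, 3->3, 4->6; deleted nodes 6; deleted edges (6,2,at); added nodes 8, 9; added edges (8,1,at); (9,3,at); result: nodes: 1:pl, 2:pl, 3:pl, 4:x1, 5:x2, 7:m, 8:m, 9:m edges: (1,5,pre); (2,4,pre); (3,5,pre); (4,1,post); (4,3,post); (7,3,at); (8,1,at); (9,3,at)
step 2: rule r2; match: 0->5, 1->1, 2->3, 3->8, 4->7; deleted nodes 7, 8; deleted edges (7,3,at); (8,1,at); added nodes (none); added edges (none); result: nodes: 1:pl, 2:pl, 3:pl, 4:x1, 5:x2, 9:m edges: (1,5,pre); (2,4,pre); (3,5,pre); (4,1,post); (4,3,post); (9,3,at)
final:
nodes: 1:pl, 2:pl, 3:pl, 4:x1, 5:x2, 9:m
edges: (1,5,pre); (2,4,pre); (3,5,pre); (4,1,post); (4,3,post); (9,3,at)


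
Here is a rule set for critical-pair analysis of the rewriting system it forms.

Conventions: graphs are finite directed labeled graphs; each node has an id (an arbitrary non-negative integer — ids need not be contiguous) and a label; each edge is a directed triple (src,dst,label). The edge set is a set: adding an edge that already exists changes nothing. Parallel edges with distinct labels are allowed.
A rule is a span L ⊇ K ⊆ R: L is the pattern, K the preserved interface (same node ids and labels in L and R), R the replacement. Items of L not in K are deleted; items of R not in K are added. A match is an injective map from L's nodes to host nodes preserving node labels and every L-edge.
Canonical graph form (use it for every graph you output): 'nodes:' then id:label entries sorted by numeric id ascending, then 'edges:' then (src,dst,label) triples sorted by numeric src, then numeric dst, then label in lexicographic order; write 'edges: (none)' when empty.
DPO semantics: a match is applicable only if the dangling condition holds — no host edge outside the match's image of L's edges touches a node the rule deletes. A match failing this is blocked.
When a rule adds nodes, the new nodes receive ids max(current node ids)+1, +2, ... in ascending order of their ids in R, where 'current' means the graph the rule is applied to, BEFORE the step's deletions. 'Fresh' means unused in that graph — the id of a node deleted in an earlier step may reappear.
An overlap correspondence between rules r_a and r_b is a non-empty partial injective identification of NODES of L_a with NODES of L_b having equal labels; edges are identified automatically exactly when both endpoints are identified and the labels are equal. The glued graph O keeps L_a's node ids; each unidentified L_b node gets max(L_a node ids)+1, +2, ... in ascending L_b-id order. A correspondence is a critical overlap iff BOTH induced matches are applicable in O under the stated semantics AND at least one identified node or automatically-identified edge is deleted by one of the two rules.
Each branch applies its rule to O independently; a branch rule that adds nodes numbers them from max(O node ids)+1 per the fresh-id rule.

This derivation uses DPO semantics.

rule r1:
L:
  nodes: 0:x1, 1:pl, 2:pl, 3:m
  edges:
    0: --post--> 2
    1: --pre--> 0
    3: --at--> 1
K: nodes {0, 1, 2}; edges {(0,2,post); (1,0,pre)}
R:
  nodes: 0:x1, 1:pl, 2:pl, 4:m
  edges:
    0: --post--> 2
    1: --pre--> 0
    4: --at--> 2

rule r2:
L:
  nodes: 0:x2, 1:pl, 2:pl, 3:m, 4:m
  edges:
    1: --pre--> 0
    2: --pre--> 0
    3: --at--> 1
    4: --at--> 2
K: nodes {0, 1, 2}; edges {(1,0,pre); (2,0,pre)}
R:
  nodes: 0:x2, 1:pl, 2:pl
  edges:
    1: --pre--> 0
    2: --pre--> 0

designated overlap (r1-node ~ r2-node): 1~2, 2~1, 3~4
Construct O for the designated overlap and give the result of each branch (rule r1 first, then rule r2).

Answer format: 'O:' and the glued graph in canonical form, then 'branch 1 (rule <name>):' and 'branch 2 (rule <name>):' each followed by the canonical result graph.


O:
nodes: 0:x1, 1:pl, 2:pl, 3:m, 4:x2, 5:m
edges: (0,2,post); (1,0,pre); (1,4,pre); (2,4,pre); (3,1,at); (5,2,at)
branch 1 (rule r1):
nodes: 0:x1, 1:pl, 2:pl, 4:x2, 5:m, 6:m
edges: (0,2,post); (1,0,pre); (1,4,pre); (2,4,pre); (5,2,at); (6,2,at)
branch 2 (rule r2):
nodes: 0:x1, 1:pl, 2:pl, 4:x2
edges: (0,2,post); (1,0,pre); (1,4,pre); (2,4,pre)


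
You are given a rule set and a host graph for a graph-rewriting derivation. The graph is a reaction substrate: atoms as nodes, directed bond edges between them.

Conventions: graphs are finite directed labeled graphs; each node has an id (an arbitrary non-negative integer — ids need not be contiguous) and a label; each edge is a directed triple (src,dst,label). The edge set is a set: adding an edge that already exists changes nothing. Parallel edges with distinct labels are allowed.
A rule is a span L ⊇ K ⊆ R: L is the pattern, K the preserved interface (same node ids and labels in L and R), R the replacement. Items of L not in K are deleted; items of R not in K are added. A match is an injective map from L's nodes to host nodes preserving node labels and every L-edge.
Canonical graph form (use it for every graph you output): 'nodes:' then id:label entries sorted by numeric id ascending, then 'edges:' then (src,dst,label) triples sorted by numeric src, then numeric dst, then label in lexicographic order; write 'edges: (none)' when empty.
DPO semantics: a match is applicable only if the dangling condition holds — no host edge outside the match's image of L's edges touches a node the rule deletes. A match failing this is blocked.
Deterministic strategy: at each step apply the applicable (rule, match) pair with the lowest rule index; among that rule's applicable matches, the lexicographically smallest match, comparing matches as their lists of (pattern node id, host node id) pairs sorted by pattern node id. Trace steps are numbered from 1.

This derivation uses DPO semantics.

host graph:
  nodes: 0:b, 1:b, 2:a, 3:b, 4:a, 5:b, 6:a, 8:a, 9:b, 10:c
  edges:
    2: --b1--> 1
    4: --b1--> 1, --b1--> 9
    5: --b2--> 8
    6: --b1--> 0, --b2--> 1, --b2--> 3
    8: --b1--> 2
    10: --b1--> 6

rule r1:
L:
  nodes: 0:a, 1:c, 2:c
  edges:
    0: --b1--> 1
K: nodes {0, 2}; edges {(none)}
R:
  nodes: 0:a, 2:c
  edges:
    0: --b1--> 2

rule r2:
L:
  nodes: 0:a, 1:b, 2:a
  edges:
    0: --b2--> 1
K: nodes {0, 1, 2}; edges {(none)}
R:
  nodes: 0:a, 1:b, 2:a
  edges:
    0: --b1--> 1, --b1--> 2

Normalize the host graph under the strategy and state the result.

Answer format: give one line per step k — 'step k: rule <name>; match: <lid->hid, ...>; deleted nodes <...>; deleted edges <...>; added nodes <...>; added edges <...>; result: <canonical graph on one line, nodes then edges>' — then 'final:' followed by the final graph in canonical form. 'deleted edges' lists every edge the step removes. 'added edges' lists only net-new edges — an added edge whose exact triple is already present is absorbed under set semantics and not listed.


step 1: rule r2; match: 0->6, 1->1, 2->2; deleted nodes (none); deleted edges (6,1,b2); added nodes (none); added edges (6,1,b1); (6,2,b1); result: nodes: 0:b, 1:b, 2:a, 3:b, 4:a, 5:b, 6:a, 8:a, 9:b, 10:c edges: (2,1,b1); (4,1,b1); (4,9,b1); (5,8,b2); (6,0,b1); (6,1,b1); (6,2,b1); (6,3,b2); (8,2,b1); (10,6,b1)
step 2: rule r2; match: 0->6, 1->3, 2->2; deleted nodes (none); deleted edges (6,3,b2); added nodes (none); added edges (6,3,b1); result: nodes: 0:b, 1:b, 2:a, 3:b, 4:a, 5:b, 6:a, 8:a, 9:b, 10:c edges: (2,1,b1); (4,1,b1); (4,9,b1); (5,8,b2); (6,0,b1); (6,1,b1); (6,2,b1); (6,3,b1); (8,2,b1); (10,6,b1)
final:
nodes: 0:b, 1:b, 2:a, 3:b, 4:a, 5:b, 6:a, 8:a, 9:b, 10:c
edges: (2,1,b1); (4,1,b1); (4,9,b1); (5,8,b2); (6,0,b1); (6,1,b1); (6,2,b1); (6,3,b1); (8,2,b1); (10,6,b1)


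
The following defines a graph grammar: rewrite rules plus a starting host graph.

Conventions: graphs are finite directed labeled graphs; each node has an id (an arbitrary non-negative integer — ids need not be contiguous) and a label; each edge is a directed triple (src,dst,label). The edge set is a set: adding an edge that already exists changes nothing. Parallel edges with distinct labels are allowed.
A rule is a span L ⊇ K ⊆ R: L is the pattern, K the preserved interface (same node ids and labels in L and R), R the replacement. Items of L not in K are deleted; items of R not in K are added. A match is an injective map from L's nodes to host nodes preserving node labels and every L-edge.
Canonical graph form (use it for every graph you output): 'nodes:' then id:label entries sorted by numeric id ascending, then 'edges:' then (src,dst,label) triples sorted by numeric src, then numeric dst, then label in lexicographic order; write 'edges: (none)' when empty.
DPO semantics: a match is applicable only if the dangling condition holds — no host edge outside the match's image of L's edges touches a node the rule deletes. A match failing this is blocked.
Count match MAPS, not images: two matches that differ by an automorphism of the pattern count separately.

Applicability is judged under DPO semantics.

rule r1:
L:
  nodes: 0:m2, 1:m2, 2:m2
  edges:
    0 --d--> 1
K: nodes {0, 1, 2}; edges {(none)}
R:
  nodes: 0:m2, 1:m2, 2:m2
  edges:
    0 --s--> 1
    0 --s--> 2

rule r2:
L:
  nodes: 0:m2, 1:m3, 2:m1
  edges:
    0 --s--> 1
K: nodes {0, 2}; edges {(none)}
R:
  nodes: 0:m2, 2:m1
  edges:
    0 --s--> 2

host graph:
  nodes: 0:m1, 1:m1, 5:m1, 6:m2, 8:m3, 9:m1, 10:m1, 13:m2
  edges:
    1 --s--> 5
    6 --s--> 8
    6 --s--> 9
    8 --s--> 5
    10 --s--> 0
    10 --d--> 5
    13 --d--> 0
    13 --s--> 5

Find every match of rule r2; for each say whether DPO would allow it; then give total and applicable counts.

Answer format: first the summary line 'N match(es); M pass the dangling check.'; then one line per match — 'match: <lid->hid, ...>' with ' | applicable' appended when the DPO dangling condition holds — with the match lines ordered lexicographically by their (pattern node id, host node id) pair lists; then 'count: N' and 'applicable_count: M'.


5 match(es); 0 pass the dangling check.
match: 0->6, 1->8, 2->0
match: 0->6, 1->8, 2->1
match: 0->6, 1->8, 2->5
match: 0->6, 1->8, 2->9
match: 0->6, 1->8, 2->10
count: 5
applicable_count: 0


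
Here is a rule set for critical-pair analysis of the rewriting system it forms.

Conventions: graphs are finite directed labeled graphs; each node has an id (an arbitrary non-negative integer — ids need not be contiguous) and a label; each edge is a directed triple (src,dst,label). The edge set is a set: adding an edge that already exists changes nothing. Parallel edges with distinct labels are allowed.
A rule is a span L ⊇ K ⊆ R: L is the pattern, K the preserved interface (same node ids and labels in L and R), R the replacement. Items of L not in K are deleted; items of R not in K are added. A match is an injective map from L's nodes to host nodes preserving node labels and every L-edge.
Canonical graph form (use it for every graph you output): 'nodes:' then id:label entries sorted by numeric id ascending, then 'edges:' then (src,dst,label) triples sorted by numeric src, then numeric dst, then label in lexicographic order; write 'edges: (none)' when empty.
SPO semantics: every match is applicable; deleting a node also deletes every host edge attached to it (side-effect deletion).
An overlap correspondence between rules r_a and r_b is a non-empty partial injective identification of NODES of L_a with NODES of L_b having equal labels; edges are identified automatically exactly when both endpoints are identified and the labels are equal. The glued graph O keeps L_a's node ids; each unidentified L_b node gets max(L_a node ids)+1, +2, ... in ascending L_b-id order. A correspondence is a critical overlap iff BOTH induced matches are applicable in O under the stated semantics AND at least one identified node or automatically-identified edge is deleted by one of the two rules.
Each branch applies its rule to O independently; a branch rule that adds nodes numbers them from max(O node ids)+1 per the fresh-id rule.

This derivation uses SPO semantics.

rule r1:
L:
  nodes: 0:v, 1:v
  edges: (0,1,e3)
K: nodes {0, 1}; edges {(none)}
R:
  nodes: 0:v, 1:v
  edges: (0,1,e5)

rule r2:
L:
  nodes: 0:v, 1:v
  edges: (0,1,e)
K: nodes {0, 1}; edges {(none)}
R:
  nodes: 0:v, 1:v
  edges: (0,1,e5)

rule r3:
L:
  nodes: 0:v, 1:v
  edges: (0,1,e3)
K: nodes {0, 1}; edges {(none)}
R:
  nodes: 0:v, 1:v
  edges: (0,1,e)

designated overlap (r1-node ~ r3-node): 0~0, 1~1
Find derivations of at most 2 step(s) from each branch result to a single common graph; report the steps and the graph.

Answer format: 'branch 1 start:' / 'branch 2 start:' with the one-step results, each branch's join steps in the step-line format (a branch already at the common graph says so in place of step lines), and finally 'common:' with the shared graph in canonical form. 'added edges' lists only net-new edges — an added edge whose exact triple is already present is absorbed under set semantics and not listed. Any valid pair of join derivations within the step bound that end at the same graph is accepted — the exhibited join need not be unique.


branch 1 start:
nodes: 0:v, 1:v
edges: (0,1,e5)
branch 2 start:
nodes: 0:v, 1:v
edges: (0,1,e)
branch 1: already at the common graph (0 steps)
branch 2 step 1: rule r2; match: 0->0, 1->1; deleted nodes (none); deleted edges (0,1,e); added nodes (none); added edges (0,1,e5); result: nodes: 0:v, 1:v edges: (0,1,e5)
common:
nodes: 0:v, 1:v
edges: (0,1,e5)


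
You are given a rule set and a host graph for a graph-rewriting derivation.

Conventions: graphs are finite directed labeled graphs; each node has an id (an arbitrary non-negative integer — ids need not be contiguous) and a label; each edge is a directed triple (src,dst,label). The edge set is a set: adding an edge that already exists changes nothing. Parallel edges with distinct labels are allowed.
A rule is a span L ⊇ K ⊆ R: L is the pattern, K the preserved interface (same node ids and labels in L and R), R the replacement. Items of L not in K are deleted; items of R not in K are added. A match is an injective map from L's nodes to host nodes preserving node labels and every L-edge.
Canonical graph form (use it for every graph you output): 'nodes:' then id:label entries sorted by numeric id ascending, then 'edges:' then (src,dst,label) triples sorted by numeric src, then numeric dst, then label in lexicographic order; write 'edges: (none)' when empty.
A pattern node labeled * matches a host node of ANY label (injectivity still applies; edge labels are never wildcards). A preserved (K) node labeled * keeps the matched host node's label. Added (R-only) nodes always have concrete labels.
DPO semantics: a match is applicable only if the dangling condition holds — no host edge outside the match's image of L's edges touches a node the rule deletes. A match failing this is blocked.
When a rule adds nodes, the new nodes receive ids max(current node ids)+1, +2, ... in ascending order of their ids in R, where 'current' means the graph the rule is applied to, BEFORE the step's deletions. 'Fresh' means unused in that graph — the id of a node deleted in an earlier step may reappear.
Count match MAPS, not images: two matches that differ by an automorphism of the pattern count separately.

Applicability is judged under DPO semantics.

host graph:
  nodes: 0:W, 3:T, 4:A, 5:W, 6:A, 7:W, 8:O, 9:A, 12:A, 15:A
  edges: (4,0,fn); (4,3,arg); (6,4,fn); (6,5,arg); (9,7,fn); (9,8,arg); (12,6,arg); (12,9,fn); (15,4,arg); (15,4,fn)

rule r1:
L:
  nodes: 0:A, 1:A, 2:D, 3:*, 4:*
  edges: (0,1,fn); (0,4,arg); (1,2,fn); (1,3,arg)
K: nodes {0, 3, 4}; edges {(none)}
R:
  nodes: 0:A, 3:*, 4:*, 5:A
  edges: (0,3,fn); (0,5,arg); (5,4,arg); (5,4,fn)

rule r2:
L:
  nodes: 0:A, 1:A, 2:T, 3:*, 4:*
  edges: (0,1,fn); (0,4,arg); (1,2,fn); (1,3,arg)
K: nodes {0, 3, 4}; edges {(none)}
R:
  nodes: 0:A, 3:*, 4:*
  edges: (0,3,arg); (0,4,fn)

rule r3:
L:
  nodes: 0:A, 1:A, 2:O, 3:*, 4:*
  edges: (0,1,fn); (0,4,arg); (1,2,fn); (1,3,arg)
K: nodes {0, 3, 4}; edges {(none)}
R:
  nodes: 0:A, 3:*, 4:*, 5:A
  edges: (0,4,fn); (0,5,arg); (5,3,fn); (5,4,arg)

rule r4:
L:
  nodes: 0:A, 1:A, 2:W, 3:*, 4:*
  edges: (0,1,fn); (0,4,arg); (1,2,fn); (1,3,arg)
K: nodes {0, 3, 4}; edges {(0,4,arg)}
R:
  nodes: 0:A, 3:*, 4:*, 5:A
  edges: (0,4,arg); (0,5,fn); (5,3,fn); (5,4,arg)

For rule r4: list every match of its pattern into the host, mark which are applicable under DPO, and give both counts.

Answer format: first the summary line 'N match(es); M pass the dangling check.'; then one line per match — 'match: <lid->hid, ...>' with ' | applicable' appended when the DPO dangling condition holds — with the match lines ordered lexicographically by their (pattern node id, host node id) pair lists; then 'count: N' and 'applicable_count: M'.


2 match(es); 1 pass the dangling check.
match: 0->6, 1->4, 2->0, 3->3, 4->5
match: 0->12, 1->9, 2->7, 3->8, 4->6 | applicable
count: 2
applicable_count: 1


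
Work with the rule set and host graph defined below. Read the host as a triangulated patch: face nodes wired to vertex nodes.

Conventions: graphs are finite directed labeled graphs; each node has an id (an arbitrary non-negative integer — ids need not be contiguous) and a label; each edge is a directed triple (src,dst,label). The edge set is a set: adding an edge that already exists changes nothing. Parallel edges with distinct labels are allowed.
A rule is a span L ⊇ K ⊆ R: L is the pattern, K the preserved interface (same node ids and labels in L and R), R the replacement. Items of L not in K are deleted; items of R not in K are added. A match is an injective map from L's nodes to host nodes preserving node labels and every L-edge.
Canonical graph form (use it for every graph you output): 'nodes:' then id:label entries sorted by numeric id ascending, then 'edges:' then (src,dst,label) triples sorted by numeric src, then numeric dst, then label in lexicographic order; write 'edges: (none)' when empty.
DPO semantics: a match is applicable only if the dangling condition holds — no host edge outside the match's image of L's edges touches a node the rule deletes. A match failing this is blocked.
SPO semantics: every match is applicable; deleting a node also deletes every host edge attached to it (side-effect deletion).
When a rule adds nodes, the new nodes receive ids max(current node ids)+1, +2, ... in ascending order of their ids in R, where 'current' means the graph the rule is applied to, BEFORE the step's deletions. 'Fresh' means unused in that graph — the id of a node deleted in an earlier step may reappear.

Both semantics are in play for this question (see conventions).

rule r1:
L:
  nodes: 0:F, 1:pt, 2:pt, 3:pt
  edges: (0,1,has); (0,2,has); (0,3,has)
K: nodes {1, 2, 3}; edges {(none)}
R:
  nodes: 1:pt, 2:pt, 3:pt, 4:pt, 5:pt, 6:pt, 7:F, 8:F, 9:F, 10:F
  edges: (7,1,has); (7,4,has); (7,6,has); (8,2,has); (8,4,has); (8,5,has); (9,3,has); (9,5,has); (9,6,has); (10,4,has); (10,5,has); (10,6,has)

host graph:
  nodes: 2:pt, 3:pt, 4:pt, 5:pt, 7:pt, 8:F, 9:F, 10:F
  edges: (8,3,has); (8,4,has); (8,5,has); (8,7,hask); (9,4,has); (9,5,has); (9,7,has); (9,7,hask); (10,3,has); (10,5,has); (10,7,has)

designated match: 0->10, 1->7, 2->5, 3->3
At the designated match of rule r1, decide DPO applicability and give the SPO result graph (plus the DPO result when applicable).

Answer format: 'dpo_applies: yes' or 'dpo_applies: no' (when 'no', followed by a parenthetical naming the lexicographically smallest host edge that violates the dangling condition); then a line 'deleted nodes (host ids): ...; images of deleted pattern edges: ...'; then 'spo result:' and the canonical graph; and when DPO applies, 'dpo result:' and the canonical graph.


dpo_applies: yes
deleted nodes (host ids): 10; images of deleted pattern edges: (10,3,has); (10,5,has); (10,7,has)
spo result:
nodes: 2:pt, 3:pt, 4:pt, 5:pt, 7:pt, 8:F, 9:F, 11:pt, 12:pt, 13:pt, 14:F, 15:F, 16:F, 17:F
edges: (8,3,has); (8,4,has); (8,5,has); (8,7,hask); (9,4,has); (9,5,has); (9,7,has); (9,7,hask); (14,7,has); (14,11,has); (14,13,has); (15,5,has); (15,11,has); (15,12,has); (16,3,has); (16,12,has); (16,13,has); (17,11,has); (17,12,has); (17,13,has)
dpo result:
nodes: 2:pt, 3:pt, 4:pt, 5:pt, 7:pt, 8:F, 9:F, 11:pt, 12:pt, 13:pt, 14:F, 15:F, 16:F, 17:F
edges: (8,3,has); (8,4,has); (8,5,has); (8,7,hask); (9,4,has); (9,5,has); (9,7,has); (9,7,hask); (14,7,has); (14,11,has); (14,13,has); (15,5,has); (15,11,has); (15,12,has); (16,3,has); (16,12,has); (16,13,has); (17,11,has); (17,12,has); (17,13,has)
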